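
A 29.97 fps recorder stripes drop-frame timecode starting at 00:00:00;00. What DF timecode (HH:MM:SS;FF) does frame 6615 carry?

Ten DF minutes hold 17982 frames, so frame 6615 lies in block 0 (frames 0–17981) with 6615 frames into that block.
The block's first minute is 1800 frames and the rest 1798 each; 6615 frames reaches minute 3, so 0 × 18 + 3 × 2 = 6 labels have been skipped so far.
Adding those back, label number 6615 + 6 = 6621 at 30 labels/s is 220 s + 21 f = 0 h 3 min 40 s frame 21, i.e. 00:03:40;21.

00:03:40;21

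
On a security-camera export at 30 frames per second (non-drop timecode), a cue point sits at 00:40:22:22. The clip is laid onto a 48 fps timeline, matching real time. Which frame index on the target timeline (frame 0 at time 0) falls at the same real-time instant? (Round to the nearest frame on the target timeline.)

Source frame index: (0×3600 + 40×60 + 22) × 30 + 22 = 72682.
Real time: 72682 / (30) = 36341/15 s.
Target frame: (36341/15) × (48) = 581456/5 ≈ 116291.200 → 116291.

frame 116291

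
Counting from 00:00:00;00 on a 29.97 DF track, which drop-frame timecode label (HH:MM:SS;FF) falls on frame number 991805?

Each 10-minute DF block holds 10 × 60 × 30 − 9 × 2 = 17982 frames. 991805 ÷ 17982 → 55 full blocks, remainder 2795.
Within the partial block the first minute is 1800 frames and each further minute 1798, so 1 further minute boundary passed. Total skipped labels = 18 × 55 + 2 × 1 = 992.
Non-drop label index = 991805 + 992 = 992797; at 30 labels/s that is 09:11:33:07, i.e. DF 09:11:33;07.

09:11:33;07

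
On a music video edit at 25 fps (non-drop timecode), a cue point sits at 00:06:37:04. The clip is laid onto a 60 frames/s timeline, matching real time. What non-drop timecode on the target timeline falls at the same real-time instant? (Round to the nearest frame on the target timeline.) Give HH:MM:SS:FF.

00:06:37:10

Source frame index: (0×3600 + 6×60 + 37) × 25 + 4 = 9929.
Real time: 9929 / (25) = 9929/25 s.
Target frame: (9929/25) × (60) = 119148/5 ≈ 23829.600 → 23830.
At 60 labels/s: frame 23830 → 00:06:37:10.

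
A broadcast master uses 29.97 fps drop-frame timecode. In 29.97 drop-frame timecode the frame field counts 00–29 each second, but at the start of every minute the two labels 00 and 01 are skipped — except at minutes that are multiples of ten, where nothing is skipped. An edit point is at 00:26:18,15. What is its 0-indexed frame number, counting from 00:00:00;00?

47307

Complete 10-minute blocks: 2, each 17982 frames → 35964.
Remaining 6 whole minutes in the current block: 1800 + 5 × 1798 = 10790 frames.
Within the current minute: 18 × 30 + 15 − 2 = 553 (labels ;00/;01 skipped at this minute). Total = 35964 + 10790 + 553 = 47307.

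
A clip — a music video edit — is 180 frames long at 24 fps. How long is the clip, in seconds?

Running time = 180 / (24) = 7.5 s.

7.5 seconds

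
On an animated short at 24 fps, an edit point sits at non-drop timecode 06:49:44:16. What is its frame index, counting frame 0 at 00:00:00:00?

Total seconds to the label: (6 × 3600 + 49 × 60 + 44) = 24584.
Frame index = 24584 × 24 + 16 = 590032.

590032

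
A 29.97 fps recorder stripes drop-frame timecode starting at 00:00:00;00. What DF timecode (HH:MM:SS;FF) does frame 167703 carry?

01:33:15;21

Ten DF minutes hold 17982 frames, so frame 167703 lies in block 9 (frames 161838–179819) with 5865 frames into that block.
The block's first minute is 1800 frames and the rest 1798 each; 5865 frames reaches minute 3, so 9 × 18 + 3 × 2 = 168 labels have been skipped so far.
Adding those back, label number 167703 + 168 = 167871 at 30 labels/s is 5595 s + 21 f = 1 h 33 min 15 s frame 21, i.e. 01:33:15;21.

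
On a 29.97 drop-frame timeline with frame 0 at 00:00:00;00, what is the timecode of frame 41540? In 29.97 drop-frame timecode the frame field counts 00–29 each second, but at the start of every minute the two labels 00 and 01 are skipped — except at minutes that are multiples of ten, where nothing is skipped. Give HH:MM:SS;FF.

Each 10-minute DF block holds 10 × 60 × 30 − 9 × 2 = 17982 frames. 41540 ÷ 17982 → 2 full blocks, remainder 5576.
Within the partial block the first minute is 1800 frames and each further minute 1798, so 3 further minute boundaries passed. Total skipped labels = 18 × 2 + 2 × 3 = 42.
Non-drop label index = 41540 + 42 = 41582; at 30 labels/s that is 00:23:06:02, i.e. DF 00:23:06;02.

00:23:06;02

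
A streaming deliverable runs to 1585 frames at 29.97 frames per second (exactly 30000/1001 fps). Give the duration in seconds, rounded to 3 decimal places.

52.886 seconds

Running time = 1585 × 1001/30000 = 317317/6000 s ≈ 52.886 s.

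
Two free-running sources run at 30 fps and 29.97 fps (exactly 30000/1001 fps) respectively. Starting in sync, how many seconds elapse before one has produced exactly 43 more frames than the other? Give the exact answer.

The gap grows by |30000/1001 − 30| = 30/1001 frames per second.
Time for a 43-frame gap: 43 ÷ (30/1001) = 43043/30 s.

43043/30 seconds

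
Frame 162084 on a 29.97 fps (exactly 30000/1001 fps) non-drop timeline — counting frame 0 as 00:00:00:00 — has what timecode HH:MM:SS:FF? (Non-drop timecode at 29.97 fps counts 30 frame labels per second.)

162084 ÷ 30 = 5402 full seconds, remainder 24 frames.
5402 s = 1 h 30 min 2 s.
Timecode: 01:30:02:24.

01:30:02:24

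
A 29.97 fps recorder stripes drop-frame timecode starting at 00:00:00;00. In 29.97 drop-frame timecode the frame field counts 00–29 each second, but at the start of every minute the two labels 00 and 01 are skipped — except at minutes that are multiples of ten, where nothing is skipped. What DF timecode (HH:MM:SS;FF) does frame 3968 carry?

00:02:12;12

Each 10-minute DF block holds 10 × 60 × 30 − 9 × 2 = 17982 frames. 3968 ÷ 17982 → 0 full blocks, remainder 3968.
Within the partial block the first minute is 1800 frames and each further minute 1798, so 2 further minute boundaries passed. Total skipped labels = 18 × 0 + 2 × 2 = 4.
Non-drop label index = 3968 + 4 = 3972; at 30 labels/s that is 00:02:12:12, i.e. DF 00:02:12;12.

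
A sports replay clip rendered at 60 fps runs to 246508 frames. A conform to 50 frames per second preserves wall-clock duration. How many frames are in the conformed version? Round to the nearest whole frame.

205423 frames

Frames at target rate = 246508 × (50) / (60) = 616270/3 ≈ 205423.333.
Nearest whole frame: 205423.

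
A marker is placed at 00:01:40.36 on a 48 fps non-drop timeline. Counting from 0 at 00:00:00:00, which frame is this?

Total seconds to the label: (0 × 3600 + 1 × 60 + 40) = 100.
Frame index = 100 × 48 + 36 = 4836.

4836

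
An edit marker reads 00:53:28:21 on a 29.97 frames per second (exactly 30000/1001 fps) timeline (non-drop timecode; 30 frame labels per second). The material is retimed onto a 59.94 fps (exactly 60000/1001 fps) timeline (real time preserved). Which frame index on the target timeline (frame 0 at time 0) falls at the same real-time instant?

frame 192522

Source frame index: (0×3600 + 53×60 + 28) × 30 + 21 = 96261.
Real time: 96261 / (30000/1001) = 32119087/10000 s.
Target frame: (32119087/10000) × (60000/1001) = 192522.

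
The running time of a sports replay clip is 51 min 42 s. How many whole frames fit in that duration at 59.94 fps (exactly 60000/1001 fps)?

51 min 42 s = 3102 s.
Frames = 3102 × 60000/1001 = 16920000/91 ≈ 185934.0659.
Complete frames: 185934.

185934 frames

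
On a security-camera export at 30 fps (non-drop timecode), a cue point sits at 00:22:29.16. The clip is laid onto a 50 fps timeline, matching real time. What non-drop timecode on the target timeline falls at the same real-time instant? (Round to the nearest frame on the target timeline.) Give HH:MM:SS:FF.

00:22:29:27

Source frame index: (0×3600 + 22×60 + 29) × 30 + 16 = 40486.
Real time: 40486 / (30) = 20243/15 s.
Target frame: (20243/15) × (50) = 202430/3 ≈ 67476.667 → 67477.
At 50 labels/s: frame 67477 → 00:22:29:27.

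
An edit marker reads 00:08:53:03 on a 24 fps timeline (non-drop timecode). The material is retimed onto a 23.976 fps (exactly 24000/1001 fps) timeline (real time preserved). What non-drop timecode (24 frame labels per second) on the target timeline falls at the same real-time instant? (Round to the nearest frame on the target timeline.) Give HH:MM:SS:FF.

00:08:52:14

Source frame index: (0×3600 + 8×60 + 53) × 24 + 3 = 12795.
Real time: 12795 / (24) = 4265/8 s.
Target frame: (4265/8) × (24000/1001) = 12795000/1001 ≈ 12782.218 → 12782.
At 24 labels/s: frame 12782 → 00:08:52:14.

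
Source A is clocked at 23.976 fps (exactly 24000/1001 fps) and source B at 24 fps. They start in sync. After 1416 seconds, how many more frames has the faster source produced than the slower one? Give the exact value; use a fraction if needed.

33984/1001 frames

A emits 24000/1001 × 1416 = 33984000/1001 frames; B emits 24 × 1416 = 33984.
Difference = 33984/1001 frames (≈ 33.9500); B is ahead of A.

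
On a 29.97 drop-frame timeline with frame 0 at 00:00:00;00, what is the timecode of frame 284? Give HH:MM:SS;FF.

Ten DF minutes hold 17982 frames, so frame 284 lies in block 0 (frames 0–17981) with 284 frames into that block.
The block's first minute is 1800 frames and the rest 1798 each; 284 frames reaches minute 0, so 0 × 18 + 0 × 2 = 0 labels have been skipped so far.
Adding those back, label number 284 + 0 = 284 at 30 labels/s is 9 s + 14 f = 0 h 0 min 9 s frame 14, i.e. 00:00:09;14.

00:00:09;14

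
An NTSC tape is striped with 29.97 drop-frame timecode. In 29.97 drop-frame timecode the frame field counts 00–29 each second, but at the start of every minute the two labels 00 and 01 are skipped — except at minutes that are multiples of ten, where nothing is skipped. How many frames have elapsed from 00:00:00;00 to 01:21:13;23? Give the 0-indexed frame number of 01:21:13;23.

As if non-drop at 30 labels/s: (1 × 3600 + 21 × 60 + 13) × 30 + 23 = 146213.
Minute boundaries passed: 81; those not divisible by 10: 81 − 8 = 73; dropped labels = 2 × 73 = 146.
Actual frame index = 146213 − 146 = 146067.

146067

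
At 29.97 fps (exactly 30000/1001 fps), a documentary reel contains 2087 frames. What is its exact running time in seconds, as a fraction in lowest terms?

Running time = 2087 ÷ (30000/1001) = 2087 × 1001/30000 = 2089087/30000 s.

2089087/30000 seconds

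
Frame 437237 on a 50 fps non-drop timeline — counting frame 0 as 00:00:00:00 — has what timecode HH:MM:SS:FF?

437237 ÷ 50 = 8744 full seconds, remainder 37 frames.
8744 s = 2 h 25 min 44 s.
Timecode: 02:25:44:37.

02:25:44:37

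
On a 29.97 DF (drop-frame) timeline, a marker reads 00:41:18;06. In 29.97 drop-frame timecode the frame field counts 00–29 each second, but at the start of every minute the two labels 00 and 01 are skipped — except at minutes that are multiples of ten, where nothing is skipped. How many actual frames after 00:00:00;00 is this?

Complete 10-minute blocks: 4, each 17982 frames → 71928.
Remaining 1 whole minute in the current block: 1800 + 0 × 1798 = 1800 frames.
Within the current minute: 18 × 30 + 6 − 2 = 544 (labels ;00/;01 skipped at this minute). Total = 71928 + 1800 + 544 = 74272.

74272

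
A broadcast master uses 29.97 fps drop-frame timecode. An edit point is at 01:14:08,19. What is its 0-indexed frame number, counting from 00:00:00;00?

133325

As if non-drop at 30 labels/s: (1 × 3600 + 14 × 60 + 8) × 30 + 19 = 133459.
Minute boundaries passed: 74; those not divisible by 10: 74 − 7 = 67; dropped labels = 2 × 67 = 134.
Actual frame index = 133459 − 134 = 133325.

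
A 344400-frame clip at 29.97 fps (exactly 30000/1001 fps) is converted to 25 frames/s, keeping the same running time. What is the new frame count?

287287 frames

Target frames = source frames × (target rate / source rate) = 344400 × (25)/(30000/1001) = 344400 × 1001/1200 = 287287.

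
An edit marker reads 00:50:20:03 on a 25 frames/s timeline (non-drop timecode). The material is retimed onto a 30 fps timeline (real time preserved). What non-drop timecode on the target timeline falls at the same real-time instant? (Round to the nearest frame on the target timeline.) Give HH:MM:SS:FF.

Source frame index: (0×3600 + 50×60 + 20) × 25 + 3 = 75503.
Real time: 75503 / (25) = 75503/25 s.
Target frame: (75503/25) × (30) = 453018/5 ≈ 90603.600 → 90604.
At 30 labels/s: frame 90604 → 00:50:20:04.

00:50:20:04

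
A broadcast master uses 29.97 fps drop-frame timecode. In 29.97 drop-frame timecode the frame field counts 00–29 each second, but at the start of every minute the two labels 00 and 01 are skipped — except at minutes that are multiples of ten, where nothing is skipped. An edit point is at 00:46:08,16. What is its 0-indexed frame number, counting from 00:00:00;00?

As if non-drop at 30 labels/s: (0 × 3600 + 46 × 60 + 8) × 30 + 16 = 83056.
Minute boundaries passed: 46; those not divisible by 10: 46 − 4 = 42; dropped labels = 2 × 42 = 84.
Actual frame index = 83056 − 84 = 82972.

82972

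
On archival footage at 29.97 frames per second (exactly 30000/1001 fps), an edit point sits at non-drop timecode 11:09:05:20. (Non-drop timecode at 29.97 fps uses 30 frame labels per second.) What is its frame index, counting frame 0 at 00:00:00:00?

Total seconds to the label: (11 × 3600 + 9 × 60 + 5) = 40145.
Frame index = 40145 × 30 + 20 = 1204370.

frame 1204370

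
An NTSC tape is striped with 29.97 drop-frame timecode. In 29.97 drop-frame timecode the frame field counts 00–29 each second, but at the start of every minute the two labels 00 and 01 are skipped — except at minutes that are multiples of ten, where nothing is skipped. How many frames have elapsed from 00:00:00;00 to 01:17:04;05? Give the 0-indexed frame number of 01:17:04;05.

138585

Complete 10-minute blocks: 7, each 17982 frames → 125874.
Remaining 7 whole minutes in the current block: 1800 + 6 × 1798 = 12588 frames.
Within the current minute: 4 × 30 + 5 − 2 = 123 (labels ;00/;01 skipped at this minute). Total = 125874 + 12588 + 123 = 138585.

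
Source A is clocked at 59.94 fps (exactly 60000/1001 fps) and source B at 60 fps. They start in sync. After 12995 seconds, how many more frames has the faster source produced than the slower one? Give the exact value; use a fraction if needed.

779700/1001 frames

A emits 60000/1001 × 12995 = 779700000/1001 frames; B emits 60 × 12995 = 779700.
Difference = 779700/1001 frames (≈ 778.9211); B is ahead of A.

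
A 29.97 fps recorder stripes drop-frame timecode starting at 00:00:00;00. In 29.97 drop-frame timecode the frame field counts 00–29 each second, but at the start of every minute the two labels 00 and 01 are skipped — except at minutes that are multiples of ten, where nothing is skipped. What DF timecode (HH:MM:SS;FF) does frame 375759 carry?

03:28:57;25

Ten DF minutes hold 17982 frames, so frame 375759 lies in block 20 (frames 359640–377621) with 16119 frames into that block.
The block's first minute is 1800 frames and the rest 1798 each; 16119 frames reaches minute 8, so 20 × 18 + 8 × 2 = 376 labels have been skipped so far.
Adding those back, label number 375759 + 376 = 376135 at 30 labels/s is 12537 s + 25 f = 3 h 28 min 57 s frame 25, i.e. 03:28:57;25.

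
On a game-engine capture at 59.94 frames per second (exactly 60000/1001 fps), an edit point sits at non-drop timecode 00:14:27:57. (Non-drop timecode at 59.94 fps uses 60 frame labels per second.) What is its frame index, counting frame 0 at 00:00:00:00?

52077

Total seconds to the label: (0 × 3600 + 14 × 60 + 27) = 867.
Frame index = 867 × 60 + 57 = 52077.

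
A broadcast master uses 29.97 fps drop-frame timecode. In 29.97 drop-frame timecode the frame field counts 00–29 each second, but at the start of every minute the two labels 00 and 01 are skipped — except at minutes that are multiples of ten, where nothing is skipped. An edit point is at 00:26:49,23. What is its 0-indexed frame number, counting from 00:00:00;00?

48245

As if non-drop at 30 labels/s: (0 × 3600 + 26 × 60 + 49) × 30 + 23 = 48293.
Minute boundaries passed: 26; those not divisible by 10: 26 − 2 = 24; dropped labels = 2 × 24 = 48.
Actual frame index = 48293 − 48 = 48245.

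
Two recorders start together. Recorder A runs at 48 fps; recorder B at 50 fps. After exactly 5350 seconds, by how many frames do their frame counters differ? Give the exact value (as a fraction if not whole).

10700 frames

A emits 48 × 5350 = 256800 frames; B emits 50 × 5350 = 267500.
Difference = 10700 frames; B is ahead of A.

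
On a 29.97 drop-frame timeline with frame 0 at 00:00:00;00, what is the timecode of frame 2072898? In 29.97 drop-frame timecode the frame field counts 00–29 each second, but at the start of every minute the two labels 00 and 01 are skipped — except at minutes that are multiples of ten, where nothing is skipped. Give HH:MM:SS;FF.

19:12:45;22

Ten DF minutes hold 17982 frames, so frame 2072898 lies in block 115 (frames 2067930–2085911) with 4968 frames into that block.
The block's first minute is 1800 frames and the rest 1798 each; 4968 frames reaches minute 2, so 115 × 18 + 2 × 2 = 2074 labels have been skipped so far.
Adding those back, label number 2072898 + 2074 = 2074972 at 30 labels/s is 69165 s + 22 f = 19 h 12 min 45 s frame 22, i.e. 19:12:45;22.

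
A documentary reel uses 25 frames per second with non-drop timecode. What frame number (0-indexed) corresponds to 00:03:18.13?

Total seconds to the label: (0 × 3600 + 3 × 60 + 18) = 198.
Frame index = 198 × 25 + 13 = 4963.

frame 4963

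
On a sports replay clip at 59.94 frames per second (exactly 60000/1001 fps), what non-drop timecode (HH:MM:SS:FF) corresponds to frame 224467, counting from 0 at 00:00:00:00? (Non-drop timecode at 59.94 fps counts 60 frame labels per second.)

224467 ÷ 60 = 3741 full seconds, remainder 7 frames.
3741 s = 1 h 2 min 21 s.
Timecode: 01:02:21:07.

01:02:21:07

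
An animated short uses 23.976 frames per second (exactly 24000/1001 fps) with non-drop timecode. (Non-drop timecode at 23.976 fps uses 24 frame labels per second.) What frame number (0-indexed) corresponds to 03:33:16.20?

frame 307124

Total seconds to the label: (3 × 3600 + 33 × 60 + 16) = 12796.
Frame index = 12796 × 24 + 20 = 307124.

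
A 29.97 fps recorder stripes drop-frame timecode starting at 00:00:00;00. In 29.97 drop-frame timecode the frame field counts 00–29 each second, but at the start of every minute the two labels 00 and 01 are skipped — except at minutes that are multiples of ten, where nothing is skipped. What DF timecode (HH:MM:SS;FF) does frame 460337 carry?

Each 10-minute DF block holds 10 × 60 × 30 − 9 × 2 = 17982 frames. 460337 ÷ 17982 → 25 full blocks, remainder 10787.
Within the partial block the first minute is 1800 frames and each further minute 1798, so 5 further minute boundaries passed. Total skipped labels = 18 × 25 + 2 × 5 = 460.
Non-drop label index = 460337 + 460 = 460797; at 30 labels/s that is 04:15:59:27, i.e. DF 04:15:59;27.

04:15:59;27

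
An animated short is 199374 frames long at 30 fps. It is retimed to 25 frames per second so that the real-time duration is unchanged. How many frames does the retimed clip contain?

Frames at target rate = 199374 × (25) / (30) = 166145.

166145 frames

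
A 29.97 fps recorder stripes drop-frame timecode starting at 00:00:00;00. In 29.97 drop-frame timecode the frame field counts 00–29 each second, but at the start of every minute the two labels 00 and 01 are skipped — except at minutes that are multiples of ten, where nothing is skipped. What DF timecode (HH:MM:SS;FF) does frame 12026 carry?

00:06:41;08

Each 10-minute DF block holds 10 × 60 × 30 − 9 × 2 = 17982 frames. 12026 ÷ 17982 → 0 full blocks, remainder 12026.
Within the partial block the first minute is 1800 frames and each further minute 1798, so 6 further minute boundaries passed. Total skipped labels = 18 × 0 + 2 × 6 = 12.
Non-drop label index = 12026 + 12 = 12038; at 30 labels/s that is 00:06:41:08, i.e. DF 00:06:41;08.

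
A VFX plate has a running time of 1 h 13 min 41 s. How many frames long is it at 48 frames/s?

212208 frames

1 h 13 min 41 s = 4421 s.
Frames = 4421 × 48 = 212208.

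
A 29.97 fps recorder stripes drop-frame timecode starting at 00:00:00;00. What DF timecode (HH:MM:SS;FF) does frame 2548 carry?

00:01:25;00

Ten DF minutes hold 17982 frames, so frame 2548 lies in block 0 (frames 0–17981) with 2548 frames into that block.
The block's first minute is 1800 frames and the rest 1798 each; 2548 frames reaches minute 1, so 0 × 18 + 1 × 2 = 2 labels have been skipped so far.
Adding those back, label number 2548 + 2 = 2550 at 30 labels/s is 85 s + 0 f = 0 h 1 min 25 s frame 0, i.e. 00:01:25;00.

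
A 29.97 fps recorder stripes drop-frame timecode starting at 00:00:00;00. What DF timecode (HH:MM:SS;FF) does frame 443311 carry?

04:06:31;25

Ten DF minutes hold 17982 frames, so frame 443311 lies in block 24 (frames 431568–449549) with 11743 frames into that block.
The block's first minute is 1800 frames and the rest 1798 each; 11743 frames reaches minute 6, so 24 × 18 + 6 × 2 = 444 labels have been skipped so far.
Adding those back, label number 443311 + 444 = 443755 at 30 labels/s is 14791 s + 25 f = 4 h 6 min 31 s frame 25, i.e. 04:06:31;25.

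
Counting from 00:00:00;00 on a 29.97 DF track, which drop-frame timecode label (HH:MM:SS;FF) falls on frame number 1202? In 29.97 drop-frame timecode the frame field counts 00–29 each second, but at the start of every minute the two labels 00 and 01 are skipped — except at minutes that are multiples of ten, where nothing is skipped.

00:00:40;02

Ten DF minutes hold 17982 frames, so frame 1202 lies in block 0 (frames 0–17981) with 1202 frames into that block.
The block's first minute is 1800 frames and the rest 1798 each; 1202 frames reaches minute 0, so 0 × 18 + 0 × 2 = 0 labels have been skipped so far.
Adding those back, label number 1202 + 0 = 1202 at 30 labels/s is 40 s + 2 f = 0 h 0 min 40 s frame 2, i.e. 00:00:40;02.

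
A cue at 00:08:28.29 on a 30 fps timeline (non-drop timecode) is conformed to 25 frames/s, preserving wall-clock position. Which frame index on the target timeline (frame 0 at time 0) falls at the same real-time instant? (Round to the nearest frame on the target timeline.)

Source frame index: (0×3600 + 8×60 + 28) × 30 + 29 = 15269.
Real time: 15269 / (30) = 15269/30 s.
Target frame: (15269/30) × (25) = 76345/6 ≈ 12724.167 → 12724.

frame 12724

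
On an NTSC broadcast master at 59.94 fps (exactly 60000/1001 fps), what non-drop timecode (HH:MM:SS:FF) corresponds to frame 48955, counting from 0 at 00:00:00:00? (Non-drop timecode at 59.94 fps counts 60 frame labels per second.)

00:13:35:55

48955 ÷ 60 = 815 full seconds, remainder 55 frames.
815 s = 0 h 13 min 35 s.
Timecode: 00:13:35:55.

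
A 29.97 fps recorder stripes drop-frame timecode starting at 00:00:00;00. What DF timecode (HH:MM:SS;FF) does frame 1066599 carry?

Ten DF minutes hold 17982 frames, so frame 1066599 lies in block 59 (frames 1060938–1078919) with 5661 frames into that block.
The block's first minute is 1800 frames and the rest 1798 each; 5661 frames reaches minute 3, so 59 × 18 + 3 × 2 = 1068 labels have been skipped so far.
Adding those back, label number 1066599 + 1068 = 1067667 at 30 labels/s is 35588 s + 27 f = 9 h 53 min 8 s frame 27, i.e. 09:53:08;27.

09:53:08;27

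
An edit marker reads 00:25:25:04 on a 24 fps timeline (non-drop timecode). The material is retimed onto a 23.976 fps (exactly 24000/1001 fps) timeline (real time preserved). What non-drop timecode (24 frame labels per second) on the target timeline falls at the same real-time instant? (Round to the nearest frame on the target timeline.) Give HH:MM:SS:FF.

00:25:23:15

Source frame index: (0×3600 + 25×60 + 25) × 24 + 4 = 36604.
Real time: 36604 / (24) = 9151/6 s.
Target frame: (9151/6) × (24000/1001) = 36604000/1001 ≈ 36567.433 → 36567.
At 24 labels/s: frame 36567 → 00:25:23:15.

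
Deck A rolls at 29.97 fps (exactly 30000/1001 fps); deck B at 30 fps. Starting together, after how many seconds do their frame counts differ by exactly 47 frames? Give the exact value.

47047/30 seconds

The gap grows by |30 − 30000/1001| = 30/1001 frames per second.
Time for a 47-frame gap: 47 ÷ (30/1001) = 47047/30 s.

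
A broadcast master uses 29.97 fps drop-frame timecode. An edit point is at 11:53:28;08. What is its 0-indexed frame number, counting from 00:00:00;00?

1282964

Complete 10-minute blocks: 71, each 17982 frames → 1276722.
Remaining 3 whole minutes in the current block: 1800 + 2 × 1798 = 5396 frames.
Within the current minute: 28 × 30 + 8 − 2 = 846 (labels ;00/;01 skipped at this minute). Total = 1276722 + 5396 + 846 = 1282964.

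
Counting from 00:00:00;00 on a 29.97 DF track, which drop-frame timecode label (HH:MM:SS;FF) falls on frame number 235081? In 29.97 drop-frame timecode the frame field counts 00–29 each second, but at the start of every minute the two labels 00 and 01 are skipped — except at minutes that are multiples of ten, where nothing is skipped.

Ten DF minutes hold 17982 frames, so frame 235081 lies in block 13 (frames 233766–251747) with 1315 frames into that block.
The block's first minute is 1800 frames and the rest 1798 each; 1315 frames reaches minute 0, so 13 × 18 + 0 × 2 = 234 labels have been skipped so far.
Adding those back, label number 235081 + 234 = 235315 at 30 labels/s is 7843 s + 25 f = 2 h 10 min 43 s frame 25, i.e. 02:10:43;25.

02:10:43;25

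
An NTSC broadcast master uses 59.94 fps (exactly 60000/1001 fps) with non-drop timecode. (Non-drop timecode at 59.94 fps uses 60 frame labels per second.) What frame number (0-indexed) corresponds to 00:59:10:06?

Total seconds to the label: (0 × 3600 + 59 × 60 + 10) = 3550.
Frame index = 3550 × 60 + 6 = 213006.

frame 213006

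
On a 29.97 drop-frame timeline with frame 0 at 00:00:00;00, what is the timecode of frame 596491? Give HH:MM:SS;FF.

05:31:42;27

Ten DF minutes hold 17982 frames, so frame 596491 lies in block 33 (frames 593406–611387) with 3085 frames into that block.
The block's first minute is 1800 frames and the rest 1798 each; 3085 frames reaches minute 1, so 33 × 18 + 1 × 2 = 596 labels have been skipped so far.
Adding those back, label number 596491 + 596 = 597087 at 30 labels/s is 19902 s + 27 f = 5 h 31 min 42 s frame 27, i.e. 05:31:42;27.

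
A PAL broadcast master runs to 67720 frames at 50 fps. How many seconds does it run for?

Running time = 67720 / (50) = 1354.4 s.

1354.4 seconds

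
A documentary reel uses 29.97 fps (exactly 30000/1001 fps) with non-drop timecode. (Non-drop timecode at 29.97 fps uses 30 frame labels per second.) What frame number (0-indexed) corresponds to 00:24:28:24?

Total seconds to the label: (0 × 3600 + 24 × 60 + 28) = 1468.
Frame index = 1468 × 30 + 24 = 44064.

44064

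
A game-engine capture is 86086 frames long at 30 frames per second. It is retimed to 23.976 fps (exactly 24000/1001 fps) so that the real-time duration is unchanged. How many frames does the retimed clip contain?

68800 frames

Target frames = source frames × (target rate / source rate) = 86086 × (24000/1001)/(30) = 86086 × 800/1001 = 68800.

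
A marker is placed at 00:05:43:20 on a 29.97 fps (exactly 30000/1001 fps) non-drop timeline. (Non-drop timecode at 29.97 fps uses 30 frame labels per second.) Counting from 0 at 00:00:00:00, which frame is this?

frame 10310

Total seconds to the label: (0 × 3600 + 5 × 60 + 43) = 343.
Frame index = 343 × 30 + 20 = 10310.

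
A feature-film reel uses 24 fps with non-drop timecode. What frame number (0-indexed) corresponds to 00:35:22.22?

frame 50950

Total seconds to the label: (0 × 3600 + 35 × 60 + 22) = 2122.
Frame index = 2122 × 24 + 22 = 50950.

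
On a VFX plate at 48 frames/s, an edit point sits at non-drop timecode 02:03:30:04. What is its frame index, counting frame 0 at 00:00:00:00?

frame 355684

Total seconds to the label: (2 × 3600 + 3 × 60 + 30) = 7410.
Frame index = 7410 × 48 + 4 = 355684.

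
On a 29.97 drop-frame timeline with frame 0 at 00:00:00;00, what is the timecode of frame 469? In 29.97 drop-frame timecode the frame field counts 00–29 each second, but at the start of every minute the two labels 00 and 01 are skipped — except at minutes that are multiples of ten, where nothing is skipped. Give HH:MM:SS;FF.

00:00:15;19

Each 10-minute DF block holds 10 × 60 × 30 − 9 × 2 = 17982 frames. 469 ÷ 17982 → 0 full blocks, remainder 469.
Within the partial block the first minute is 1800 frames and each further minute 1798, so 0 further minute boundaries passed. Total skipped labels = 18 × 0 + 2 × 0 = 0.
Non-drop label index = 469 + 0 = 469; at 30 labels/s that is 00:00:15:19, i.e. DF 00:00:15;19.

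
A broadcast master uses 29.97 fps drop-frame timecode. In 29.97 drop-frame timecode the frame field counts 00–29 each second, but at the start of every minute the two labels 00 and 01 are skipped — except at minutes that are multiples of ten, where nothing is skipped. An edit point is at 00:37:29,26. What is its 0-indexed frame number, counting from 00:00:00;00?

Complete 10-minute blocks: 3, each 17982 frames → 53946.
Remaining 7 whole minutes in the current block: 1800 + 6 × 1798 = 12588 frames.
Within the current minute: 29 × 30 + 26 − 2 = 894 (labels ;00/;01 skipped at this minute). Total = 53946 + 12588 + 894 = 67428.

67428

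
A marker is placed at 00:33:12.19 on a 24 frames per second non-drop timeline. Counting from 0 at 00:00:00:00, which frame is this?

47827

Total seconds to the label: (0 × 3600 + 33 × 60 + 12) = 1992.
Frame index = 1992 × 24 + 19 = 47827.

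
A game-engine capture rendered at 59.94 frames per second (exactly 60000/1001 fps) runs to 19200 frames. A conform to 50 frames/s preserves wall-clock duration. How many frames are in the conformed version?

16016 frames

Target frames = source frames × (target rate / source rate) = 19200 × (50)/(60000/1001) = 19200 × 1001/1200 = 16016.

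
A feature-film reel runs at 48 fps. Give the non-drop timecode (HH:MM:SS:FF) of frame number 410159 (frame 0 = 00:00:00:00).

410159 ÷ 48 = 8544 full seconds, remainder 47 frames.
8544 s = 2 h 22 min 24 s.
Timecode: 02:22:24:47.

02:22:24:47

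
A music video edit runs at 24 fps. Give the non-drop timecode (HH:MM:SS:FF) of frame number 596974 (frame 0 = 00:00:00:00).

06:54:33:22

596974 ÷ 24 = 24873 full seconds, remainder 22 frames.
24873 s = 6 h 54 min 33 s.
Timecode: 06:54:33:22.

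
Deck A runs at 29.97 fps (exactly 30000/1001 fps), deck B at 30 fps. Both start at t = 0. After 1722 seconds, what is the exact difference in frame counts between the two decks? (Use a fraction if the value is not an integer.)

7380/143 frames

A emits 30000/1001 × 1722 = 7380000/143 frames; B emits 30 × 1722 = 51660.
Difference = 7380/143 frames (≈ 51.6084); B is ahead of A.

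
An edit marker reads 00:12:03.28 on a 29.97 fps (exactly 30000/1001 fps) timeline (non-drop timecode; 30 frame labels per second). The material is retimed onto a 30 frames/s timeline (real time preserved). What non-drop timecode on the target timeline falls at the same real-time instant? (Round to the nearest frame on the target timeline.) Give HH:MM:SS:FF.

Source frame index: (0×3600 + 12×60 + 3) × 30 + 28 = 21718.
Real time: 21718 / (30000/1001) = 10869859/15000 s.
Target frame: (10869859/15000) × (30) = 10869859/500 ≈ 21739.718 → 21740.
At 30 labels/s: frame 21740 → 00:12:04:20.

00:12:04:20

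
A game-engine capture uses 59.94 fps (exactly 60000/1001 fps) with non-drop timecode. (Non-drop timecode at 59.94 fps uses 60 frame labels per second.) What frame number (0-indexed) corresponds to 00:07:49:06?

28146

Total seconds to the label: (0 × 3600 + 7 × 60 + 49) = 469.
Frame index = 469 × 60 + 6 = 28146.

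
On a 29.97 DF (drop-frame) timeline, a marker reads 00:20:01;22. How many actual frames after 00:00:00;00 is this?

36016

As if non-drop at 30 labels/s: (0 × 3600 + 20 × 60 + 1) × 30 + 22 = 36052.
Minute boundaries passed: 20; those not divisible by 10: 20 − 2 = 18; dropped labels = 2 × 18 = 36.
Actual frame index = 36052 − 36 = 36016.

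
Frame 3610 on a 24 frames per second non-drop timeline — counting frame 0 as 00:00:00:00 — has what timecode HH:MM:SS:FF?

00:02:30:10

3610 ÷ 24 = 150 full seconds, remainder 10 frames.
150 s = 0 h 2 min 30 s.
Timecode: 00:02:30:10.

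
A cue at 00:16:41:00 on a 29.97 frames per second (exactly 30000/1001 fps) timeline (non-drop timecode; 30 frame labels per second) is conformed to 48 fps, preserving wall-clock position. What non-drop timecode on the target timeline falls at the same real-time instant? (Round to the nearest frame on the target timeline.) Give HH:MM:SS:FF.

00:16:42:00

Source frame index: (0×3600 + 16×60 + 41) × 30 + 0 = 30030.
Real time: 30030 / (30000/1001) = 1002001/1000 s.
Target frame: (1002001/1000) × (48) = 6012006/125 ≈ 48096.048 → 48096.
At 48 labels/s: frame 48096 → 00:16:42:00.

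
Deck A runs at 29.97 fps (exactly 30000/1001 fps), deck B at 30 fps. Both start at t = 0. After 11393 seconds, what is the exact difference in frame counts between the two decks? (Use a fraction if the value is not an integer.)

341790/1001 frames

A emits 30000/1001 × 11393 = 341790000/1001 frames; B emits 30 × 11393 = 341790.
Difference = 341790/1001 frames (≈ 341.4486); B is ahead of A.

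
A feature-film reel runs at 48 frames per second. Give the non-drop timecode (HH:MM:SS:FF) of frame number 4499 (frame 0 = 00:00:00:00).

00:01:33:35

4499 ÷ 48 = 93 full seconds, remainder 35 frames.
93 s = 0 h 1 min 33 s.
Timecode: 00:01:33:35.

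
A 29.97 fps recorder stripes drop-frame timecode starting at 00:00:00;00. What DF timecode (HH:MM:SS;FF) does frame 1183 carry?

Each 10-minute DF block holds 10 × 60 × 30 − 9 × 2 = 17982 frames. 1183 ÷ 17982 → 0 full blocks, remainder 1183.
Within the partial block the first minute is 1800 frames and each further minute 1798, so 0 further minute boundaries passed. Total skipped labels = 18 × 0 + 2 × 0 = 0.
Non-drop label index = 1183 + 0 = 1183; at 30 labels/s that is 00:00:39:13, i.e. DF 00:00:39;13.

00:00:39;13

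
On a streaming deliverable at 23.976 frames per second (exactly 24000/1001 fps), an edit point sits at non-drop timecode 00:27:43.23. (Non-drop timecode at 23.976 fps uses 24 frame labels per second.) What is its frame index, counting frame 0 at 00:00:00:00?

Total seconds to the label: (0 × 3600 + 27 × 60 + 43) = 1663.
Frame index = 1663 × 24 + 23 = 39935.

frame 39935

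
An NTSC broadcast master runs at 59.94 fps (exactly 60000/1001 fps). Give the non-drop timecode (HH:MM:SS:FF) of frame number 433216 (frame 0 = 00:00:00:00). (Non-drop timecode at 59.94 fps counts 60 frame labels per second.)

02:00:20:16

433216 ÷ 60 = 7220 full seconds, remainder 16 frames.
7220 s = 2 h 0 min 20 s.
Timecode: 02:00:20:16.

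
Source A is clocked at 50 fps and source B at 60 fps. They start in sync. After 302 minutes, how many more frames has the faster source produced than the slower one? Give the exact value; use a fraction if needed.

181200 frames

302 min = 18120 s.
A emits 50 × 18120 = 906000 frames; B emits 60 × 18120 = 1087200.
Difference = 181200 frames; B is ahead of A.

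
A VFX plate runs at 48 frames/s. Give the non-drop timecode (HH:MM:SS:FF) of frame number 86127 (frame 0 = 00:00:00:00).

00:29:54:15

86127 ÷ 48 = 1794 full seconds, remainder 15 frames.
1794 s = 0 h 29 min 54 s.
Timecode: 00:29:54:15.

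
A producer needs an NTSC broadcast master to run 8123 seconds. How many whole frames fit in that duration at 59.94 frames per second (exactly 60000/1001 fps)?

Frames = 8123 × 60000/1001 = 487380000/1001 ≈ 486893.1069.
Complete frames: 486893.

486893 frames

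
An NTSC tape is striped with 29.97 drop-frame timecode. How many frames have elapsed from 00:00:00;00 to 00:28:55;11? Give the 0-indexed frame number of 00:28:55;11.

52009

Complete 10-minute blocks: 2, each 17982 frames → 35964.
Remaining 8 whole minutes in the current block: 1800 + 7 × 1798 = 14386 frames.
Within the current minute: 55 × 30 + 11 − 2 = 1659 (labels ;00/;01 skipped at this minute). Total = 35964 + 14386 + 1659 = 52009.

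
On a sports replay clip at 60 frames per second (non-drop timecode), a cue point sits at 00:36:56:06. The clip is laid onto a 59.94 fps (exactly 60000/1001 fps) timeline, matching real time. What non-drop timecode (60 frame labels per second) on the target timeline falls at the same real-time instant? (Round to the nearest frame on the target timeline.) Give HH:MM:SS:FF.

Source frame index: (0×3600 + 36×60 + 56) × 60 + 6 = 132966.
Real time: 132966 / (60) = 22161/10 s.
Target frame: (22161/10) × (60000/1001) = 132966000/1001 ≈ 132833.167 → 132833.
At 60 labels/s: frame 132833 → 00:36:53:53.

00:36:53:53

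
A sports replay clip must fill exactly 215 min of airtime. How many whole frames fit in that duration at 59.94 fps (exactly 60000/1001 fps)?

215 min = 12900 s.
Frames = 12900 × 60000/1001 = 774000000/1001 ≈ 773226.7732.
Complete frames: 773226.

773226 frames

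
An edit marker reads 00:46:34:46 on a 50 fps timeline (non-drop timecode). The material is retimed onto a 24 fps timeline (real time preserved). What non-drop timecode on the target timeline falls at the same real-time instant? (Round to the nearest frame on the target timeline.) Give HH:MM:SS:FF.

Source frame index: (0×3600 + 46×60 + 34) × 50 + 46 = 139746.
Real time: 139746 / (50) = 69873/25 s.
Target frame: (69873/25) × (24) = 1676952/25 ≈ 67078.080 → 67078.
At 24 labels/s: frame 67078 → 00:46:34:22.

00:46:34:22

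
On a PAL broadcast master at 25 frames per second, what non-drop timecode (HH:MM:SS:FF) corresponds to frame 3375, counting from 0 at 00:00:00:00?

00:02:15:00

3375 ÷ 25 = 135 full seconds, remainder 0 frames.
135 s = 0 h 2 min 15 s.
Timecode: 00:02:15:00.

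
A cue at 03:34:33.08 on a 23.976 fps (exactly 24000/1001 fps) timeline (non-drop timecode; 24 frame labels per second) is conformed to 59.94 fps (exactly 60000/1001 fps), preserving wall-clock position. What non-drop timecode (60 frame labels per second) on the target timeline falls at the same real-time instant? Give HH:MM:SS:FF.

Source frame index: (3×3600 + 34×60 + 33) × 24 + 8 = 308960.
Real time: 308960 / (24000/1001) = 1932931/150 s.
Target frame: (1932931/150) × (60000/1001) = 772400.
At 60 labels/s: frame 772400 → 03:34:33:20.

03:34:33:20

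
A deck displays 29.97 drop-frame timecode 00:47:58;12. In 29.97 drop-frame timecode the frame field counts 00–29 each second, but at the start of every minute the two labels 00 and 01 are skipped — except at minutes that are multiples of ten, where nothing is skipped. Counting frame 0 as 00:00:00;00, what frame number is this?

Complete 10-minute blocks: 4, each 17982 frames → 71928.
Remaining 7 whole minutes in the current block: 1800 + 6 × 1798 = 12588 frames.
Within the current minute: 58 × 30 + 12 − 2 = 1750 (labels ;00/;01 skipped at this minute). Total = 71928 + 12588 + 1750 = 86266.

86266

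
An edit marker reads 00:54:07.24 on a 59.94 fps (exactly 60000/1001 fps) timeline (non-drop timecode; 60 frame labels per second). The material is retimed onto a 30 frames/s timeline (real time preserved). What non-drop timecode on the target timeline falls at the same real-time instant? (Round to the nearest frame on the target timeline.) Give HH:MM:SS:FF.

Source frame index: (0×3600 + 54×60 + 7) × 60 + 24 = 194844.
Real time: 194844 / (60000/1001) = 16253237/5000 s.
Target frame: (16253237/5000) × (30) = 48759711/500 ≈ 97519.422 → 97519.
At 30 labels/s: frame 97519 → 00:54:10:19.

00:54:10:19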